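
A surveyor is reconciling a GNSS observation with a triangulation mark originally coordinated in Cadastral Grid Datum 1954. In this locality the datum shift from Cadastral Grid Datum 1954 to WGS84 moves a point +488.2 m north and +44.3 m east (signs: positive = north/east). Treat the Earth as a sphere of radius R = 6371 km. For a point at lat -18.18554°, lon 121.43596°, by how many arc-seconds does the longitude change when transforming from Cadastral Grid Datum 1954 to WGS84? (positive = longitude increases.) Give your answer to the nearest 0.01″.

At latitude -18.18554°, cos φ = 0.950051.
One radian of longitude at latitude φ spans R cos φ, so Δλ = ΔE / (R cos φ) = 44.3 / (6371000 × 0.950051) = 7.3190e-06 rad = 1.510″.

Δλ = 1.51″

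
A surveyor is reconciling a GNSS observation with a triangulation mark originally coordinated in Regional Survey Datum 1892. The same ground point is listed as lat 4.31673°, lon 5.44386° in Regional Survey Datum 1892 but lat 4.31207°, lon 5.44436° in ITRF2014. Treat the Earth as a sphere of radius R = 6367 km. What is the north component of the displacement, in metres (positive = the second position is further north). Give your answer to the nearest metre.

ΔN = -518 m

Δφ = 4.31207° − 4.31673° = -0.00466°; Δλ = 5.44436° − 5.44386° = +0.00050°.
1° along a meridian = πR/180 = 111125 m.
ΔN = Δφ × 111125 = -517.8 m; ΔE = Δλ × 111125 × cos(4.31673°) = +0.00050 × 111125 × 0.997163 = 55.4 m.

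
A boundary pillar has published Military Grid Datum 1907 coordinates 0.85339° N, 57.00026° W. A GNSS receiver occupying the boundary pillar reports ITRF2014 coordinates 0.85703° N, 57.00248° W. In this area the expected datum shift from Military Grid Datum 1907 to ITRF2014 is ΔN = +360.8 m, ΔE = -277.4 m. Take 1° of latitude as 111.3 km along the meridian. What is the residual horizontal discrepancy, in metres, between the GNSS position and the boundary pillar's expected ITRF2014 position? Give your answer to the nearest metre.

Observed coordinate differences: Δφ = +0.00364°, Δλ = -0.00222°.
Converting to metres (1° lat = 111300 m, cos φ = 0.999889): observed ΔN = 405.1 m, observed ΔE = -247.1 m.
Subtracting the expected shift leaves a residual of 405.1 − (360.8) = 44.3 m north and -247.1 − (-277.4) = 30.3 m east.
Residual distance = √(44.3² + 30.3²) = 53.7 m.

54 m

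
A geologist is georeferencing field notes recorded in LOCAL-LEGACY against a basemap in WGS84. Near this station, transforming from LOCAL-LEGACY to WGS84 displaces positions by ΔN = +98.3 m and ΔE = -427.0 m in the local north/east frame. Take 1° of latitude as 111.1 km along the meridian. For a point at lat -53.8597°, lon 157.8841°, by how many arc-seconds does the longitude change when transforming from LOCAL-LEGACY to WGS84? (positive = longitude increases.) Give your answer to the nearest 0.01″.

At latitude -53.8597°, cos φ = 0.589765.
1° of longitude at this latitude = 111.1 × cos φ = 65.52 km, so Δλ = -427.0 / 65522.8 = -0.0065168° = -23.461″.

Δλ = -23.46″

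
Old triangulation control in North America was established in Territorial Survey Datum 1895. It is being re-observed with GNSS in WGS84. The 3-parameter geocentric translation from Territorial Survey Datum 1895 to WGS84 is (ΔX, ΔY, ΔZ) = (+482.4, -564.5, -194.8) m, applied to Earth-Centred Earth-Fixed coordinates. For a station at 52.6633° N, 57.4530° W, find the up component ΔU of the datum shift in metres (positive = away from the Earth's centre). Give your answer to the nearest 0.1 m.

ΔU = 291.1 m

The local up (radial) axis is (cos φ cos λ, cos φ sin λ, sin φ), giving ΔU = 157.403 + 288.599 − 154.883 = 291.12 m.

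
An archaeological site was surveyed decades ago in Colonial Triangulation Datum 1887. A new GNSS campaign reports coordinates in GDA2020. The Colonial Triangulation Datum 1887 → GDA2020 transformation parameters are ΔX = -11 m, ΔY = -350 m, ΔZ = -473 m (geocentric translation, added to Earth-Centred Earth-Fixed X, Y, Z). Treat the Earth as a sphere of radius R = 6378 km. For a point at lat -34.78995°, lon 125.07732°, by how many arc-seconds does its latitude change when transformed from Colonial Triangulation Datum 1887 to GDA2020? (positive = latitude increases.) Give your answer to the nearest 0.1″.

sin φ = -0.570570, cos φ = 0.821249, sin λ = 0.818377, cos λ = -0.574681.
North component: ΔN = −sin φ cos λ·ΔX − sin φ sin λ·ΔY + cos φ·ΔZ = −(-0.570570)(-0.574681)(-11) − (-0.570570)(0.818377)(-350) + (0.821249)(-473) = -548.27 m.
1° of latitude spans πR/180 = 111317 m, so Δφ = -548.27 / 111317 × 3600 = -17.731″.

Δφ = -17.7″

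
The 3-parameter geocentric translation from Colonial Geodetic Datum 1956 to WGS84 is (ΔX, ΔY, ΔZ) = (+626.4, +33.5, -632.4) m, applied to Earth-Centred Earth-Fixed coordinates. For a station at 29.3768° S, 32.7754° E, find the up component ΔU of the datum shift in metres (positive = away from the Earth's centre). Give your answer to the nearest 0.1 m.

The local up (radial) axis is (cos φ cos λ, cos φ sin λ, sin φ), giving ΔU = 458.953 + 15.803 + 310.224 = 784.98 m.

ΔU = 785.0 m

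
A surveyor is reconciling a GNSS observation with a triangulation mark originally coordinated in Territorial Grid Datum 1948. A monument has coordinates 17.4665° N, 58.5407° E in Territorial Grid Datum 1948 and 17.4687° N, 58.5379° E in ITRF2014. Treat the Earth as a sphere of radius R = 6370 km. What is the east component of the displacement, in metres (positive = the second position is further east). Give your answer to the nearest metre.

Δφ = 17.4687° − 17.4665° = +0.0022°; Δλ = 58.5379° − 58.5407° = -0.0028°.
1° along a meridian = πR/180 = 111177 m.
ΔN = Δφ × 111177 = 244.6 m; ΔE = Δλ × 111177 × cos(17.4665°) = -0.0028 × 111177 × 0.953893 = -296.9 m.

ΔE = -297 m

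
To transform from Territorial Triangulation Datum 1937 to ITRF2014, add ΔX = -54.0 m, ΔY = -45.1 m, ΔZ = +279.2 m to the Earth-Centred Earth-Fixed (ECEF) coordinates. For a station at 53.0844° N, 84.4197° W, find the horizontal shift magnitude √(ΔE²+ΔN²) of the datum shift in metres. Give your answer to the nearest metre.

148 m

The local east axis at (φ, λ) is (−sin λ, cos λ, 0), so ΔE = −sin(-84.4197°)·(-54.0) + cos(-84.4197°)·(-45.1) = -58.13 m.
The local north axis is (−sin φ cos λ, −sin φ sin λ, cos φ), giving ΔN = 4.198 − 35.888 + 167.698 = 136.01 m.
Horizontal magnitude = √(ΔE² + ΔN²) = √((-58.13)² + 136.01²) = 147.91 m.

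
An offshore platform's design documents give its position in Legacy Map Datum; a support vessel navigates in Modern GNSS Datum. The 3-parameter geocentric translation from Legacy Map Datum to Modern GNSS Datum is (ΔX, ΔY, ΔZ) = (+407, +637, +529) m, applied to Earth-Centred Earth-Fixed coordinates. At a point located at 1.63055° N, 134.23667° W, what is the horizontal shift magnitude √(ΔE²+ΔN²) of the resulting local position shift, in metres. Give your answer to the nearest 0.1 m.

The local east axis at (φ, λ) is (−sin λ, cos λ, 0), so ΔE = −sin(-134.23667°)·407 + cos(-134.23667°)·637 = -152.79 m.
The local north axis is (−sin φ cos λ, −sin φ sin λ, cos φ), giving ΔN = 8.079 + 12.986 + 528.786 = 549.85 m.
Horizontal magnitude = √(ΔE² + ΔN²) = √((-152.79)² + 549.85²) = 570.68 m.

570.7 m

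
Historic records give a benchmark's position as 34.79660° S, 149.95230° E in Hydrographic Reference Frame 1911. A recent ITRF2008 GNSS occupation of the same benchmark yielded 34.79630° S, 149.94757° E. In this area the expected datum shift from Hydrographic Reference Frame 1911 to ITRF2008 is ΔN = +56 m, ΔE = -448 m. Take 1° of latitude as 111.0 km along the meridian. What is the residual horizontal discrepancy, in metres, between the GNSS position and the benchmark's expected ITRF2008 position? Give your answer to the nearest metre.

28 m

Observed coordinate differences: Δφ = +0.00030°, Δλ = -0.00473°.
Converting to metres (1° lat = 111000 m, cos φ = 0.821183): observed ΔN = 33.3 m, observed ΔE = -431.1 m.
Subtracting the expected shift leaves a residual of 33.3 − (56) = -22.7 m north and -431.1 − (-448) = 16.9 m east.
Residual distance = √((-22.7)² + 16.9²) = 28.3 m.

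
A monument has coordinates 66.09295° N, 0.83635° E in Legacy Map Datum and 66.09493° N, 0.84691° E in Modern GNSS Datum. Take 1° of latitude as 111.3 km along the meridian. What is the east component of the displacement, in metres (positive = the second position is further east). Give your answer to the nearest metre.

ΔE = 476 m

Δφ = 66.09493° − 66.09295° = +0.00198°; Δλ = 0.84691° − 0.83635° = +0.01056°.
ΔN = Δφ × 111300 = 220.4 m; ΔE = Δλ × 111300 × cos(66.09295°) = +0.01056 × 111300 × 0.405254 = 476.3 m.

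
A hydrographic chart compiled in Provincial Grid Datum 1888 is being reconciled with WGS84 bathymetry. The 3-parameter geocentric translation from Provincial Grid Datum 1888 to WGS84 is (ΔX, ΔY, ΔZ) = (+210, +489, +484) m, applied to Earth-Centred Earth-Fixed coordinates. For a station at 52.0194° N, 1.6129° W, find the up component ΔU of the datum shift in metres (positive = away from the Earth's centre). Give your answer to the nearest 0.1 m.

At φ = 52.0194°, λ = -1.6129°: sin φ = 0.788219, cos φ = 0.615395, sin λ = -0.028147, cos λ = 0.999604.
ΔU = cos φ cos λ·ΔX + cos φ sin λ·ΔY + sin φ·ΔZ = (0.615395)(0.999604)(210) + (0.615395)(-0.028147)(489) + (0.788219)(484) = 502.21 m.

ΔU = 502.2 m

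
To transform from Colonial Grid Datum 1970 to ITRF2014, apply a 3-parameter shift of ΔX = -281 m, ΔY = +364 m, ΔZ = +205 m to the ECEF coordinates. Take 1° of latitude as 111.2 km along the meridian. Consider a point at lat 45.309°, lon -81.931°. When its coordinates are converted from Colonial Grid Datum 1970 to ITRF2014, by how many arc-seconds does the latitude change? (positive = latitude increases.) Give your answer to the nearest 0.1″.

sin φ = 0.710910, cos φ = 0.703283, sin λ = -0.990100, cos λ = 0.140366.
North component: ΔN = −sin φ cos λ·ΔX − sin φ sin λ·ΔY + cos φ·ΔZ = −(0.710910)(0.140366)(-281) − (0.710910)(-0.990100)(364) + (0.703283)(205) = 428.42 m.
1° of latitude spans 111200 m, so Δφ = 428.42 / 111200 × 3600 = 13.870″.

Δφ = 13.9″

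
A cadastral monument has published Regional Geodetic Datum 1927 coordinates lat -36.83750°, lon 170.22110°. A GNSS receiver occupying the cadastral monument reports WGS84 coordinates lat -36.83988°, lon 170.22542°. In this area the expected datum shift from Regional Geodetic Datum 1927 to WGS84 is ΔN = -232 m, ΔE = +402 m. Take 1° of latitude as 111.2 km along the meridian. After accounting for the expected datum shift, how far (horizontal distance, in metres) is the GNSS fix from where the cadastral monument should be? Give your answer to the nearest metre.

Observed coordinate differences: Δφ = -0.00238°, Δλ = +0.00432°.
Converting to metres (1° lat = 111200 m, cos φ = 0.800339): observed ΔN = -264.7 m, observed ΔE = 384.5 m.
Subtracting the expected shift leaves a residual of -264.7 − (-232) = -32.7 m north and 384.5 − (402) = -17.5 m east.
Residual distance = √((-32.7)² + (-17.5)²) = 37.1 m.

37 m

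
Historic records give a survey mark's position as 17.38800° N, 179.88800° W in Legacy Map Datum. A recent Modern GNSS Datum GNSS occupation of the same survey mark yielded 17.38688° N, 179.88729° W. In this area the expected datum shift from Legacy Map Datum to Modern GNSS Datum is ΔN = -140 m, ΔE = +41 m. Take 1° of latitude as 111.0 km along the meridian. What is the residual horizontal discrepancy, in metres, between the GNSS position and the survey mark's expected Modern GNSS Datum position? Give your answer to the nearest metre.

38 m

Observed coordinate differences: Δφ = -0.00112°, Δλ = +0.00071°.
Converting to metres (1° lat = 111000 m, cos φ = 0.954303): observed ΔN = -124.3 m, observed ΔE = 75.2 m.
Subtracting the expected shift leaves a residual of -124.3 − (-140) = 15.7 m north and 75.2 − (41) = 34.2 m east.
Residual distance = √(15.7² + 34.2²) = 37.6 m.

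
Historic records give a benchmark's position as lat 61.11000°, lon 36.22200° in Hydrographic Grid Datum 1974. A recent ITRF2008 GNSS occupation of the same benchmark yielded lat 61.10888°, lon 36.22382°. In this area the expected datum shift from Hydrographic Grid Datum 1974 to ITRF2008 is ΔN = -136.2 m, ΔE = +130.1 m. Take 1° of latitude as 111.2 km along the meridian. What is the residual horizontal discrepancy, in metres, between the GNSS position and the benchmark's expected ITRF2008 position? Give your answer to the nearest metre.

34 m

Observed coordinate differences: Δφ = -0.00112°, Δλ = +0.00182°.
Converting to metres (1° lat = 111200 m, cos φ = 0.483130): observed ΔN = -124.5 m, observed ΔE = 97.8 m.
Subtracting the expected shift leaves a residual of -124.5 − (-136.2) = 11.7 m north and 97.8 − (130.1) = -32.3 m east.
Residual distance = √(11.7² + (-32.3)²) = 34.4 m.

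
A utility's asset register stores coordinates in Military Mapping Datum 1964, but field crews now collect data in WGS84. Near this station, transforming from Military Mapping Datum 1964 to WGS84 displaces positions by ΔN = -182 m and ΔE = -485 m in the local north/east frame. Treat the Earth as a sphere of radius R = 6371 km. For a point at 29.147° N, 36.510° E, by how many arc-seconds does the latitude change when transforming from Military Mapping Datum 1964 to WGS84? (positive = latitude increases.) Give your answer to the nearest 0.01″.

Δφ = -5.89″

On a sphere of radius R, 1 rad of latitude = R, so Δφ = ΔN / R = -182.0 / 6371000 = -2.8567e-05 rad = -5.892″.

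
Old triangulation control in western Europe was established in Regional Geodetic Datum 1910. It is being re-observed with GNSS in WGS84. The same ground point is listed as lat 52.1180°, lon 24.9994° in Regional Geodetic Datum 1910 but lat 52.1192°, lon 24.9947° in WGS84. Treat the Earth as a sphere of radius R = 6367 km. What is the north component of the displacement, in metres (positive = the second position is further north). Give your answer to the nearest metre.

Δφ = 52.1192° − 52.1180° = +0.0012°; Δλ = 24.9947° − 24.9994° = -0.0047°.
1° along a meridian = πR/180 = 111125 m.
ΔN = Δφ × 111125 = 133.4 m; ΔE = Δλ × 111125 × cos(52.1180°) = -0.0047 × 111125 × 0.614037 = -320.7 m.

ΔN = 133 m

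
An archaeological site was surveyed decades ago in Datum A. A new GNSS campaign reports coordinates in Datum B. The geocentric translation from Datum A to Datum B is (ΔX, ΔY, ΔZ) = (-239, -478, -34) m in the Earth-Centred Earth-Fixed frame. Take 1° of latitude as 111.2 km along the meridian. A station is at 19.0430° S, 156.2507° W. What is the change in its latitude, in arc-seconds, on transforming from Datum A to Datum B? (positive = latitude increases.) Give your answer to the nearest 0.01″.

sin φ = -0.326278, cos φ = 0.945274, sin λ = -0.402736, cos λ = -0.915316.
North component: ΔN = −sin φ cos λ·ΔX − sin φ sin λ·ΔY + cos φ·ΔZ = −(-0.326278)(-0.915316)(-239) − (-0.326278)(-0.402736)(-478) + (0.945274)(-34) = 102.05 m.
1° of latitude spans 111200 m, so Δφ = 102.05 / 111200 × 3600 = 3.304″.

Δφ = 3.30″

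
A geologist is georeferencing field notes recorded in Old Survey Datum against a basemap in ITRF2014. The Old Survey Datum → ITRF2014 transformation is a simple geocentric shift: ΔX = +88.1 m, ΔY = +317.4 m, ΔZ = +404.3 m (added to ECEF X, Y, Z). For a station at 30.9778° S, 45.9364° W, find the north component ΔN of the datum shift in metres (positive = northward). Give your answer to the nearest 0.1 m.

At φ = -30.9778°, λ = -45.9364°: sin φ = -0.514706, cos φ = 0.857367, sin λ = -0.718568, cos λ = 0.695456.
ΔN = −sin φ cos λ·ΔX − sin φ sin λ·ΔY + cos φ·ΔZ = −(-0.514706)(0.695456)(88.1) − (-0.514706)(-0.718568)(317.4) + (0.857367)(404.3) = 260.78 m.

ΔN = 260.8 m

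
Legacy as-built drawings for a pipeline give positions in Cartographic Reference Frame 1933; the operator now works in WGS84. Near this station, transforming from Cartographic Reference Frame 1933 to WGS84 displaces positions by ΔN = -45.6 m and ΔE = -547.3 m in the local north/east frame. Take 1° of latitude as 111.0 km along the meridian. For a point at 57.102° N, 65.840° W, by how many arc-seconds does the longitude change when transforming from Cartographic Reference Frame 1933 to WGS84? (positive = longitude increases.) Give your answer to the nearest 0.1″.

Δλ = -32.7″

At latitude 57.102°, cos φ = 0.543145.
1° of longitude at this latitude = 111.0 × cos φ = 60.29 km, so Δλ = -547.3 / 60289.1 = -0.0090779° = -32.681″.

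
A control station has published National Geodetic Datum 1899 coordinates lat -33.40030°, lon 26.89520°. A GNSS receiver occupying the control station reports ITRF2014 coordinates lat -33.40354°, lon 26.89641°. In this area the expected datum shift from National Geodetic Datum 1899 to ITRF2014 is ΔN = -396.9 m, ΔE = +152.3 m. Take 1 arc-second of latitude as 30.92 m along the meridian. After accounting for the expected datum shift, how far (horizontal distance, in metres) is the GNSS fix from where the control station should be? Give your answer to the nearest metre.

Observed coordinate differences: Δφ = -0.00324°, Δλ = +0.00121°.
Converting to metres (1° lat = 111312 m, cos φ = 0.834845): observed ΔN = -360.7 m, observed ΔE = 112.4 m.
Subtracting the expected shift leaves a residual of -360.7 − (-396.9) = 36.2 m north and 112.4 − (152.3) = -39.9 m east.
Residual distance = √(36.2² + (-39.9)²) = 53.9 m.

54 m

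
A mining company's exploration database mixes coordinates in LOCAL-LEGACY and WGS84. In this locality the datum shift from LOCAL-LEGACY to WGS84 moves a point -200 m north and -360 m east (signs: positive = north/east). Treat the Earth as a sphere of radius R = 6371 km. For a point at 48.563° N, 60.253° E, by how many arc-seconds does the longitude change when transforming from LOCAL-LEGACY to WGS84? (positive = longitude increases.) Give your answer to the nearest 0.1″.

Δλ = -17.6″

At latitude 48.563°, cos φ = 0.661796.
One radian of longitude at latitude φ spans R cos φ, so Δλ = ΔE / (R cos φ) = -360.0 / (6371000 × 0.661796) = -8.5383e-05 rad = -17.611″.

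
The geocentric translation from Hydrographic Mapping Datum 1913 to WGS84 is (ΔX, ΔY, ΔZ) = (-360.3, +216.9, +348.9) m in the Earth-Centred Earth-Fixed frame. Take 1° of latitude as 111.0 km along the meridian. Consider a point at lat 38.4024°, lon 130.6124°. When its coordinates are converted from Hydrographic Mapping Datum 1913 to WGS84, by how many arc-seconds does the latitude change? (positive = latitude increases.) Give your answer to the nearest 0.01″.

sin φ = 0.621181, cos φ = 0.783667, sin λ = 0.759130, cos λ = -0.650939.
North component: ΔN = −sin φ cos λ·ΔX − sin φ sin λ·ΔY + cos φ·ΔZ = −(0.621181)(-0.650939)(-360.3) − (0.621181)(0.759130)(216.9) + (0.783667)(348.9) = 25.45 m.
1° of latitude spans 111000 m, so Δφ = 25.45 / 111000 × 3600 = 0.826″.

Δφ = 0.83″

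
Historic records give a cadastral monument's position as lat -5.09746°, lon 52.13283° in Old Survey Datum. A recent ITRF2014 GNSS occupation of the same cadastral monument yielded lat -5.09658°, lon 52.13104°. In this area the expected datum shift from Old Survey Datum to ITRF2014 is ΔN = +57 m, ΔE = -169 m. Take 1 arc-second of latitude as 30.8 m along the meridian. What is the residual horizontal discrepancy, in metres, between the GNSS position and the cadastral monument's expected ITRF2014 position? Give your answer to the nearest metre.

Observed coordinate differences: Δφ = +0.00088°, Δλ = -0.00179°.
Converting to metres (1° lat = 110880 m, cos φ = 0.996045): observed ΔN = 97.6 m, observed ΔE = -197.7 m.
Subtracting the expected shift leaves a residual of 97.6 − (57) = 40.6 m north and -197.7 − (-169) = -28.7 m east.
Residual distance = √(40.6² + (-28.7)²) = 49.7 m.

50 m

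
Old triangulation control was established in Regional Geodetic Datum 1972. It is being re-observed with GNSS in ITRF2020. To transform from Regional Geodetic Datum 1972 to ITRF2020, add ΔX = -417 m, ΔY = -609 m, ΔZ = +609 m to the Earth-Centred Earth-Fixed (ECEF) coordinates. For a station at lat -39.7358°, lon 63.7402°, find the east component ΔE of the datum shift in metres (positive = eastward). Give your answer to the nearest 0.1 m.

The local east axis at (φ, λ) is (−sin λ, cos λ, 0), so ΔE = −sin(63.7402°)·(-417) + cos(63.7402°)·(-609) = 104.52 m.

ΔE = 104.5 m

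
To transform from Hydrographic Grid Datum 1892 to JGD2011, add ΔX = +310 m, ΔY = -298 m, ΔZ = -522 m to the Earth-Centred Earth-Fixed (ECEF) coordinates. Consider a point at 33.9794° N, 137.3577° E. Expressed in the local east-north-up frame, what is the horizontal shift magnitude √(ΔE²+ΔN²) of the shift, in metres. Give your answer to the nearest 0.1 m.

192.8 m

The local east axis at (φ, λ) is (−sin λ, cos λ, 0), so ΔE = −sin(137.3577°)·310 + cos(137.3577°)·(-298) = 9.21 m.
The local north axis is (−sin φ cos λ, −sin φ sin λ, cos φ), giving ΔN = 127.448 + 112.825 − 432.863 = -192.59 m.
Horizontal magnitude = √(ΔE² + ΔN²) = √(9.21² + (-192.59)²) = 192.81 m.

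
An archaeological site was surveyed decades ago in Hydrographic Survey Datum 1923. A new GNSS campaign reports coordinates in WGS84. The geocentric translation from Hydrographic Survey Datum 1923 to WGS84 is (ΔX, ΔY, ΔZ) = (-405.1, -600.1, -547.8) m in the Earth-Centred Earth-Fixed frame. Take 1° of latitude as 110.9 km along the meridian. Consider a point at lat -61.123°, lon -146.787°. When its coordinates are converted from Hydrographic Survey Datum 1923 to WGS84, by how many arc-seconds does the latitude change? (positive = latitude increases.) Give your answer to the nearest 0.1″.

sin φ = -0.875658, cos φ = 0.482931, sin λ = -0.547753, cos λ = -0.836640.
North component: ΔN = −sin φ cos λ·ΔX − sin φ sin λ·ΔY + cos φ·ΔZ = −(-0.875658)(-0.836640)(-405.1) − (-0.875658)(-0.547753)(-600.1) + (0.482931)(-547.8) = 320.07 m.
1° of latitude spans 110900 m, so Δφ = 320.07 / 110900 × 3600 = 10.390″.

Δφ = 10.4″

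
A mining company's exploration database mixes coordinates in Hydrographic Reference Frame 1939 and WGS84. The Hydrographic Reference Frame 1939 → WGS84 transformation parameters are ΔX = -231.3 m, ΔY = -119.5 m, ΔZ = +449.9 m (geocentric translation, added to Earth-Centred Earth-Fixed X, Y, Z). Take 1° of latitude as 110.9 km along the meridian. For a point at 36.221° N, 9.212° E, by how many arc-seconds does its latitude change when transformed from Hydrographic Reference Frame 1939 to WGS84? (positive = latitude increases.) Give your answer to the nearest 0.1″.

Δφ = 16.5″

sin φ = 0.590901, cos φ = 0.806744, sin λ = 0.160088, cos λ = 0.987103.
North component: ΔN = −sin φ cos λ·ΔX − sin φ sin λ·ΔY + cos φ·ΔZ = −(0.590901)(0.987103)(-231.3) − (0.590901)(0.160088)(-119.5) + (0.806744)(449.9) = 509.17 m.
1° of latitude spans 110900 m, so Δφ = 509.17 / 110900 × 3600 = 16.529″.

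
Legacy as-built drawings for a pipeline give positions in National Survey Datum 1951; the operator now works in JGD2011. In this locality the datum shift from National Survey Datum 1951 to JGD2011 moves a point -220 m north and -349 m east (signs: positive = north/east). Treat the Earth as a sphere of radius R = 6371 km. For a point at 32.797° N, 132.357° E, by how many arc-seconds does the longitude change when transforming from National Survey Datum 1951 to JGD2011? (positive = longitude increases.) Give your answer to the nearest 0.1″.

Δλ = -13.4″

At latitude 32.797°, cos φ = 0.840595.
One radian of longitude at latitude φ spans R cos φ, so Δλ = ΔE / (R cos φ) = -349.0 / (6371000 × 0.840595) = -6.5167e-05 rad = -13.442″.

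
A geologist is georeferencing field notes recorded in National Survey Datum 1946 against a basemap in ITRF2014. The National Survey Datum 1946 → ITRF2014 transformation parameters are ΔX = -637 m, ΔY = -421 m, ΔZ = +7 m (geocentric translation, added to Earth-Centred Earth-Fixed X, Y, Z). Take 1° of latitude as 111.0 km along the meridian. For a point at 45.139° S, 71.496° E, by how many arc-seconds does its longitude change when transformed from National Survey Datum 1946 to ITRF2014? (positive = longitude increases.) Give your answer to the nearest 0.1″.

sin φ = -0.708820, cos φ = 0.705389, sin λ = 0.948302, cos λ = 0.317371.
East component: ΔE = −sin λ·ΔX + cos λ·ΔY = −(0.948302)(-637) + (0.317371)(-421) = 470.45 m.
1° of latitude spans 111000 m; at latitude φ, 1° of longitude spans that × cos φ = 78298.2 m, so Δλ = 470.45 / 78298.2 × 3600 = 21.631″.

Δλ = 21.6″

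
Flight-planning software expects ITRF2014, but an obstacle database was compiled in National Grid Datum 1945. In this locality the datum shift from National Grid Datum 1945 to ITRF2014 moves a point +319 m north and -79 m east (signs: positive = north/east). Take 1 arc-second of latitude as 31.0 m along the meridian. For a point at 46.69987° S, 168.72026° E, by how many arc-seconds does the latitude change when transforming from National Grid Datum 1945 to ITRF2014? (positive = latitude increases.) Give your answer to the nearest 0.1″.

Δφ = 10.3″

1″ of latitude = 31.00 m, so Δφ = 319.0 / 31.00 = 10.290″.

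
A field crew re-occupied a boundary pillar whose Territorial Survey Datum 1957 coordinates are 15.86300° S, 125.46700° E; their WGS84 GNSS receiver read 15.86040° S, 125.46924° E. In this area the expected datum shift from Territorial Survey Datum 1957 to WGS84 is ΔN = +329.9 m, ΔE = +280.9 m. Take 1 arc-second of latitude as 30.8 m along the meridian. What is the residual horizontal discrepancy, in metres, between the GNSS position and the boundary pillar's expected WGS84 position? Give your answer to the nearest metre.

Observed coordinate differences: Δφ = +0.00260°, Δλ = +0.00224°.
Converting to metres (1° lat = 110880 m, cos φ = 0.961918): observed ΔN = 288.3 m, observed ΔE = 238.9 m.
Subtracting the expected shift leaves a residual of 288.3 − (329.9) = -41.6 m north and 238.9 − (280.9) = -42.0 m east.
Residual distance = √((-41.6)² + (-42.0)²) = 59.1 m.

59 m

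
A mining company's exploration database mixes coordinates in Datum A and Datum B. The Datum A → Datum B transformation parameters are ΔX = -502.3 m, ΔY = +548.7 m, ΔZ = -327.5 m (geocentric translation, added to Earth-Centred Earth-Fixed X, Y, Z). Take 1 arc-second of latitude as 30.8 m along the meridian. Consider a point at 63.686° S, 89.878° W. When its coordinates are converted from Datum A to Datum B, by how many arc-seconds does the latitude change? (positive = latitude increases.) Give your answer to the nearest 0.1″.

Δφ = -20.7″

sin φ = -0.896378, cos φ = 0.443290, sin λ = -0.999998, cos λ = 0.002129.
North component: ΔN = −sin φ cos λ·ΔX − sin φ sin λ·ΔY + cos φ·ΔZ = −(-0.896378)(0.002129)(-502.3) − (-0.896378)(-0.999998)(548.7) + (0.443290)(-327.5) = -637.98 m.
1° of latitude spans 3600 × 30.80 = 110880 m, so Δφ = -637.98 / 110880 × 3600 = -20.714″.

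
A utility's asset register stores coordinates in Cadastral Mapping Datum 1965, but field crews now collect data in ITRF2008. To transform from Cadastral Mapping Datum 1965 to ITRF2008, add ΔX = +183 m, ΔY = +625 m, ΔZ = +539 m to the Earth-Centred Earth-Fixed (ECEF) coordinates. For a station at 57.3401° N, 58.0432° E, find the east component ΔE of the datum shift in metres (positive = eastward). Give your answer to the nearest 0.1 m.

ΔE = 175.5 m

The local east axis at (φ, λ) is (−sin λ, cos λ, 0), so ΔE = −sin(58.0432°)·183 + cos(58.0432°)·625 = 175.53 m.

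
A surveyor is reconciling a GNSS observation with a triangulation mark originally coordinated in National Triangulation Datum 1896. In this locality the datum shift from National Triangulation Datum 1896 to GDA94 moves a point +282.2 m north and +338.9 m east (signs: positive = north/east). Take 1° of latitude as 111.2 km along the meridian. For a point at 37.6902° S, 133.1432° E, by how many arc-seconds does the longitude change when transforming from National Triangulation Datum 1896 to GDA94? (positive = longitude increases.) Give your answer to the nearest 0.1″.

At latitude -37.6902°, cos φ = 0.791328.
1° of longitude at this latitude = 111.2 × cos φ = 88.00 km, so Δλ = 338.9 / 87995.7 = 0.0038513° = 13.865″.

Δλ = 13.9″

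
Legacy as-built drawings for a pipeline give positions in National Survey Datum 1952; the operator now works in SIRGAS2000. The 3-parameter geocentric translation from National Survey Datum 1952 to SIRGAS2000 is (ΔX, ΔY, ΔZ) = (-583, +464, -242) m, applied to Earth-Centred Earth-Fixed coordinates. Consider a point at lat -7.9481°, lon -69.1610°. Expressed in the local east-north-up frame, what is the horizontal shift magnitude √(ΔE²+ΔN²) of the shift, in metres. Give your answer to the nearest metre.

502 m

At φ = -7.9481°, λ = -69.1610°: sin φ = -0.138276, cos φ = 0.990394, sin λ = -0.934584, cos λ = 0.355743.
ΔE = −sin λ·ΔX + cos λ·ΔY = −(-0.934584)·(-583) + (0.355743)·(464) = -379.80 m.
ΔN = −sin φ cos λ·ΔX − sin φ sin λ·ΔY + cos φ·ΔZ = −(-0.138276)(0.355743)(-583) − (-0.138276)(-0.934584)(464) + (0.990394)(-242) = -328.32 m.
Horizontal magnitude = √(ΔE² + ΔN²) = √((-379.80)² + (-328.32)²) = 502.03 m.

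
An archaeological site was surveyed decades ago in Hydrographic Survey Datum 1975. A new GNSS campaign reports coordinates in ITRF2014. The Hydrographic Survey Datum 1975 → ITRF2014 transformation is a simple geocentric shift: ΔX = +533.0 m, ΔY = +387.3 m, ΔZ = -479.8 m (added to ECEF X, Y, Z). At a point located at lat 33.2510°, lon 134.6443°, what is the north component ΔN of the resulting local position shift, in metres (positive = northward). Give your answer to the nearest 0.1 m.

At φ = 33.2510°, λ = 134.6443°: sin φ = 0.548308, cos φ = 0.836277, sin λ = 0.711483, cos λ = -0.702703.
ΔN = −sin φ cos λ·ΔX − sin φ sin λ·ΔY + cos φ·ΔZ = −(0.548308)(-0.702703)(533.0) − (0.548308)(0.711483)(387.3) + (0.836277)(-479.8) = -346.97 m.

ΔN = -347.0 m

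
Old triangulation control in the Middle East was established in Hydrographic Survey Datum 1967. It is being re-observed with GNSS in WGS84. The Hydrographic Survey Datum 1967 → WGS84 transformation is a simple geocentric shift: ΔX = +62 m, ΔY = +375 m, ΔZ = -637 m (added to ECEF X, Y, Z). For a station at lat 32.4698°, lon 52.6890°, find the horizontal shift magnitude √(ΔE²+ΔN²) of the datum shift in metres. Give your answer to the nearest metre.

739 m

The local east axis at (φ, λ) is (−sin λ, cos λ, 0), so ΔE = −sin(52.6890°)·62 + cos(52.6890°)·375 = 177.99 m.
The local north axis is (−sin φ cos λ, −sin φ sin λ, cos φ), giving ΔN = -20.175 − 160.122 − 537.421 = -717.72 m.
Horizontal magnitude = √(ΔE² + ΔN²) = √(177.99² + (-717.72)²) = 739.46 m.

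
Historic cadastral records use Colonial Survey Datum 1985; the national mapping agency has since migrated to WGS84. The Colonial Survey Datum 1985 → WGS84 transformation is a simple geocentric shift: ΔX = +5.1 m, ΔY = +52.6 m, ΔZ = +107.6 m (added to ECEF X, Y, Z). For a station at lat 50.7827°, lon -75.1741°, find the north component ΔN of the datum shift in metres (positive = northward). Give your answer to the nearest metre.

The local north axis is (−sin φ cos λ, −sin φ sin λ, cos φ), giving ΔN = -1.011 + 39.395 + 68.032 = 106.42 m.

ΔN = 106 m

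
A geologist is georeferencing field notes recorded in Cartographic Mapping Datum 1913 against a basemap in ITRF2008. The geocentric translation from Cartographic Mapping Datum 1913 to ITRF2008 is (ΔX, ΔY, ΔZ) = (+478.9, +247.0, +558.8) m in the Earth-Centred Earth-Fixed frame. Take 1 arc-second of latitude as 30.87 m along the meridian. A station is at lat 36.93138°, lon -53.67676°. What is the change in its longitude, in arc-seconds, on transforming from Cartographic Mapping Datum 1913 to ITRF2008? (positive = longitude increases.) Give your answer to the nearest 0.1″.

sin φ = 0.600858, cos φ = 0.799356, sin λ = -0.805688, cos λ = 0.592340.
East component: ΔE = −sin λ·ΔX + cos λ·ΔY = −(-0.805688)(478.9) + (0.592340)(247.0) = 532.15 m.
1° of latitude spans 3600 × 30.87 = 111132 m; at latitude φ, 1° of longitude spans that × cos φ = 88834.0 m, so Δλ = 532.15 / 88834.0 × 3600 = 21.565″.

Δλ = 21.6″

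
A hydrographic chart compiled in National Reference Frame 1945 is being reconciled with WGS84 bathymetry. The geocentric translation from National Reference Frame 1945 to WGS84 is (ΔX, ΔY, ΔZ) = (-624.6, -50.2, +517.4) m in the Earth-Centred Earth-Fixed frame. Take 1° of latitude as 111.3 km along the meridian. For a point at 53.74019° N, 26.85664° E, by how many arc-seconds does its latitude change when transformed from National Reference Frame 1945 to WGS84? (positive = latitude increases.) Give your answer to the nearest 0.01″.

Δφ = 25.02″

sin φ = 0.806343, cos φ = 0.591448, sin λ = 0.451760, cos λ = 0.892140.
North component: ΔN = −sin φ cos λ·ΔX − sin φ sin λ·ΔY + cos φ·ΔZ = −(0.806343)(0.892140)(-624.6) − (0.806343)(0.451760)(-50.2) + (0.591448)(517.4) = 773.62 m.
1° of latitude spans 111300 m, so Δφ = 773.62 / 111300 × 3600 = 25.023″.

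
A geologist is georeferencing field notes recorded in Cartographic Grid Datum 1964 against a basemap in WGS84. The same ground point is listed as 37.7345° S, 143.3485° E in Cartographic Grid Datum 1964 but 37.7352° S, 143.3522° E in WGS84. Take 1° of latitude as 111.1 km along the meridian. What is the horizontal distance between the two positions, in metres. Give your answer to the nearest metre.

Δφ = -37.7352° − -37.7345° = -0.0007°; Δλ = 143.3522° − 143.3485° = +0.0037°.
ΔN = Δφ × 111100 = -77.8 m; ΔE = Δλ × 111100 × cos(-37.7345°) = +0.0037 × 111100 × 0.790855 = 325.1 m.
Distance = √(ΔE² + ΔN²) = √(325.1² + (-77.8)²) = 334.3 m.

334 m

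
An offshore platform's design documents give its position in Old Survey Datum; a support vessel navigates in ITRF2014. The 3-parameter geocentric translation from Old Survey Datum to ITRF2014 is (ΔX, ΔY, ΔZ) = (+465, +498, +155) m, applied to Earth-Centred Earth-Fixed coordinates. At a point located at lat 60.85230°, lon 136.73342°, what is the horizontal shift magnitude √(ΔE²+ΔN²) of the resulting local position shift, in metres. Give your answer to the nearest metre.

685 m

The local east axis at (φ, λ) is (−sin λ, cos λ, 0), so ΔE = −sin(136.73342°)·465 + cos(136.73342°)·498 = -681.34 m.
The local north axis is (−sin φ cos λ, −sin φ sin λ, cos φ), giving ΔN = 295.722 − 298.103 + 75.495 = 73.11 m.
Horizontal magnitude = √(ΔE² + ΔN²) = √((-681.34)² + 73.11²) = 685.25 m.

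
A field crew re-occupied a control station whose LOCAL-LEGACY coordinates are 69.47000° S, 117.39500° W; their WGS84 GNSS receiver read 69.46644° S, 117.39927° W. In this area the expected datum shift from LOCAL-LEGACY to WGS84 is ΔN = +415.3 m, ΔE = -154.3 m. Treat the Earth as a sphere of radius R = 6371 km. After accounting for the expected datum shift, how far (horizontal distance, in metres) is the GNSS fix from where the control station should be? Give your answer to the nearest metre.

Observed coordinate differences: Δφ = +0.00356°, Δλ = -0.00427°.
Converting to metres (1° lat = 111195 m, cos φ = 0.350698): observed ΔN = 395.9 m, observed ΔE = -166.5 m.
Subtracting the expected shift leaves a residual of 395.9 − (415.3) = -19.4 m north and -166.5 − (-154.3) = -12.2 m east.
Residual distance = √((-19.4)² + (-12.2)²) = 23.0 m.

23 m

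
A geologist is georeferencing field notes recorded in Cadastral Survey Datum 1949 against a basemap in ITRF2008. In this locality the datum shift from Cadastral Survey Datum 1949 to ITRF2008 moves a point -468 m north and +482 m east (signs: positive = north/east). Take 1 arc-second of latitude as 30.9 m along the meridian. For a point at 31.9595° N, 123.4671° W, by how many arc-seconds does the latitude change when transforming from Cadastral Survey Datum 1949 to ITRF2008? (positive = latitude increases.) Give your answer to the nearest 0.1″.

1″ of latitude = 30.90 m, so Δφ = -468.0 / 30.90 = -15.146″.

Δφ = -15.1″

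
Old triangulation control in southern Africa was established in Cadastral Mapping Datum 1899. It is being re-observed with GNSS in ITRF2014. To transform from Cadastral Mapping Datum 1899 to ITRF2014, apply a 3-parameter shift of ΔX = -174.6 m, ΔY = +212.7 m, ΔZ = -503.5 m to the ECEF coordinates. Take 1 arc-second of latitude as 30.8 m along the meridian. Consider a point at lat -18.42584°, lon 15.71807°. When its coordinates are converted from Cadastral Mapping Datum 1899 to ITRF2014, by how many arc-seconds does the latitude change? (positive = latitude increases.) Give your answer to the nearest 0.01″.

sin φ = -0.316077, cos φ = 0.948734, sin λ = 0.270904, cos λ = 0.962606.
North component: ΔN = −sin φ cos λ·ΔX − sin φ sin λ·ΔY + cos φ·ΔZ = −(-0.316077)(0.962606)(-174.6) − (-0.316077)(0.270904)(212.7) + (0.948734)(-503.5) = -512.60 m.
1° of latitude spans 3600 × 30.80 = 110880 m, so Δφ = -512.60 / 110880 × 3600 = -16.643″.

Δφ = -16.64″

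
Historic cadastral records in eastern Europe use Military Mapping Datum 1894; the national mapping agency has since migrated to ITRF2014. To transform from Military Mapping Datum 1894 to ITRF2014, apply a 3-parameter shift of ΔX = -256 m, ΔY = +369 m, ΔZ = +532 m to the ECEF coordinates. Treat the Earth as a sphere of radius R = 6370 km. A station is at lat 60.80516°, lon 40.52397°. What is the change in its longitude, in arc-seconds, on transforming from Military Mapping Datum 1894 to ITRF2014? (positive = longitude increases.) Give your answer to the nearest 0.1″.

Δλ = 29.7″

sin φ = 0.872966, cos φ = 0.487781, sin λ = 0.649766, cos λ = 0.760134.
East component: ΔE = −sin λ·ΔX + cos λ·ΔY = −(0.649766)(-256) + (0.760134)(369) = 446.83 m.
1° of latitude spans πR/180 = 111177 m; at latitude φ, 1° of longitude spans that × cos φ = 54230.3 m, so Δλ = 446.83 / 54230.3 × 3600 = 29.662″.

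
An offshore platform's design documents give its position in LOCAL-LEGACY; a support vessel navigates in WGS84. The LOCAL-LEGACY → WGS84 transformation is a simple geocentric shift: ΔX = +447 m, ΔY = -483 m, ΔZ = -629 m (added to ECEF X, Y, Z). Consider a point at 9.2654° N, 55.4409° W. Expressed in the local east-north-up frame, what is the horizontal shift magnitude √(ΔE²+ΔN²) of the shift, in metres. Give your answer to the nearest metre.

At φ = 9.2654°, λ = -55.4409°: sin φ = 0.161008, cos φ = 0.986953, sin λ = -0.823542, cos λ = 0.567256.
ΔE = −sin λ·ΔX + cos λ·ΔY = −(-0.823542)·(447) + (0.567256)·(-483) = 94.14 m.
ΔN = −sin φ cos λ·ΔX − sin φ sin λ·ΔY + cos φ·ΔZ = −(0.161008)(0.567256)(447) − (0.161008)(-0.823542)(-483) + (0.986953)(-629) = -725.66 m.
Horizontal magnitude = √(ΔE² + ΔN²) = √(94.14² + (-725.66)²) = 731.74 m.

732 m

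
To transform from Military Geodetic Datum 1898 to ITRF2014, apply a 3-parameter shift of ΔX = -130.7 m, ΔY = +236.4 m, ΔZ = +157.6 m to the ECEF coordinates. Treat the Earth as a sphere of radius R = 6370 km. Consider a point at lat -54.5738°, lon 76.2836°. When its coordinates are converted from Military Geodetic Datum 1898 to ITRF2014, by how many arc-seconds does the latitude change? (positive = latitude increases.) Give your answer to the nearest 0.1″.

Δφ = 8.2″

sin φ = -0.814863, cos φ = 0.579654, sin λ = 0.971481, cos λ = 0.237116.
North component: ΔN = −sin φ cos λ·ΔX − sin φ sin λ·ΔY + cos φ·ΔZ = −(-0.814863)(0.237116)(-130.7) − (-0.814863)(0.971481)(236.4) + (0.579654)(157.6) = 253.24 m.
1° of latitude spans πR/180 = 111177 m, so Δφ = 253.24 / 111177 × 3600 = 8.200″.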